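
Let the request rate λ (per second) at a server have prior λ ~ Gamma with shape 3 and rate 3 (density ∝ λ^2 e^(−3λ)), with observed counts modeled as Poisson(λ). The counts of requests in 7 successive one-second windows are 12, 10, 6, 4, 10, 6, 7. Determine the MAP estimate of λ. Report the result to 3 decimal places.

Σxᵢ = 12+10+6+4+10+6+7 = 55, with n = 7.
Posterior ∝ λ^2e^(−3λ) · λ^55e^(−7λ) = λ^57e^(−10λ), i.e. Gamma(shape=58, rate=10).
The mode of a Gamma(a, b) with a ≥ 1 (shape–rate) is (a−1)/b = 57/10 ≈ 5.700.

λ̂_MAP = 5.700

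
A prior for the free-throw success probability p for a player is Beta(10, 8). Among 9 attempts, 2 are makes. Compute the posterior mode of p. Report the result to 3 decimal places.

Prior: Beta(10, 8).
Data: 2 successes in 9 trials. The binomial likelihood contributes p^2(1−p)^7, so the posterior is Beta(10+2, 8+7) = Beta(12, 15).
For Beta(a, b) with a, b > 1 the mode is (a−1)/(a+b−2) = 11/25 ≈ 0.440.

p̂_MAP = 0.440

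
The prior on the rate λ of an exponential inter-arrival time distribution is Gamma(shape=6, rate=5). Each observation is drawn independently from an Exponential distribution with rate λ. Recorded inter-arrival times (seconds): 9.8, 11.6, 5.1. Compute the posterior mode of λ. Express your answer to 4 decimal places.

The Exponential(rate=λ) likelihood is ∝ λ^n e^(−λΣtᵢ). Here n = 3 and Σtᵢ = 9.8 + 11.6 + 5.1 = 26.5.
Posterior ∝ λ^5e^(−5λ) · λ^3e^(−26.5λ) = λ^8e^(−31.5λ), i.e. Gamma(9, 31.5).
Mode = (a−1)/b = 8/31.5 ≈ 0.2540.

λ̂_MAP = 0.2540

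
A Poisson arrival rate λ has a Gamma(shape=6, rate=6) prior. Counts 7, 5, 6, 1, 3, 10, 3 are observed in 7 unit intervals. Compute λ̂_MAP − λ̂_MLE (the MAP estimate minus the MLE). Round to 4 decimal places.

Σxᵢ = 35. Posterior is Gamma(41, 13); MAP = (41−1)/13 = 40/13 ≈ 3.07692.
MLE = x̄ = 35/7 ≈ 5.00000.
Difference = 40/13 − 35/7 = -25/13 ≈ -1.9231.

MAP − MLE = -1.9231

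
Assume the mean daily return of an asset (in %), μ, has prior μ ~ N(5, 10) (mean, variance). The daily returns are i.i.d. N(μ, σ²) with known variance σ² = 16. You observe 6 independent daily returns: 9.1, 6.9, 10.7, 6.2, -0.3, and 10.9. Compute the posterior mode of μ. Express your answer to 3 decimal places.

μ̂_MAP = 6.776

n = 6; x̄ = (9.1 + 6.9 + 10.7 + 6.2 + (-0.3) + 10.9)/6 = 43.5/6 = 7.25.
For a Normal prior and Normal likelihood with known variance, the posterior is Normal; its mode equals its mean, the precision-weighted average.
Prior precision 1/σ₀² = 1/10 = 0.1; data precision n/σ² = 6/16 = 0.375.
μ̂ = (0.1·5 + 0.375·7.25) / (0.1 + 0.375) = 3.21875/0.475 = 515/76 ≈ 6.776.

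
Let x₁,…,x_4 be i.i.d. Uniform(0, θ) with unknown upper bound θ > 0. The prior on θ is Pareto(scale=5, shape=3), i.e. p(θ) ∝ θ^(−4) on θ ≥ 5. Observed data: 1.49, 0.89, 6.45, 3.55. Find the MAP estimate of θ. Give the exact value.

θ̂_MAP = 6.45

The Uniform(0, θ) likelihood is θ^(−n) for θ ≥ max(xᵢ), zero otherwise. Here max(xᵢ) = 6.45.
Posterior ∝ θ^(−4) · θ^(−4) = θ^(−8) on θ ≥ max(5, 6.45) = 6.45.
This density is strictly decreasing in θ, so the posterior mode lies at the lower boundary of the support.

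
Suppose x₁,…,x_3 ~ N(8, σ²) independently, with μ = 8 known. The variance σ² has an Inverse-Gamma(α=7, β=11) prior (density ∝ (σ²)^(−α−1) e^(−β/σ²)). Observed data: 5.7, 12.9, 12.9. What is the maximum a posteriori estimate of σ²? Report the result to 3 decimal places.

σ̂²_MAP = 3.964

Sum of squared deviations about the known mean: SS = (5.7−8)² + (12.9−8)² + (12.9−8)² = 53.31.
The Normal likelihood contributes (σ²)^(−n/2) exp(−SS/(2σ²)), so the posterior is Inverse-Gamma(α + n/2, β + SS/2) = Inverse-Gamma(8.5, 37.655).
The mode of Inverse-Gamma(a, b) is b/(a+1) = 37.655/9.5 ≈ 3.964.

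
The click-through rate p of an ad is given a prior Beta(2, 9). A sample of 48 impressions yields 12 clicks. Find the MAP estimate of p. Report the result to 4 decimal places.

Prior: Beta(2, 9).
Data: 12 successes in 48 trials. The binomial likelihood contributes p^12(1−p)^36, so the posterior is Beta(2+12, 9+36) = Beta(14, 45).
For Beta(a, b) with a, b > 1 the mode is (a−1)/(a+b−2) = 13/57 ≈ 0.2281.

p̂_MAP = 0.2281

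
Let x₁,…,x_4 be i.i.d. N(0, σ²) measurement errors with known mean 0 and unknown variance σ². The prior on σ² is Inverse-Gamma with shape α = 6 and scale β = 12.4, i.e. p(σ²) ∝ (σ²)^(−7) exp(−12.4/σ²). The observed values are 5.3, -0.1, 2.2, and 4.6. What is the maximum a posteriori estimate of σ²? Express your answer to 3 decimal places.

σ̂²_MAP = 4.383

Sum of squared deviations about the known mean: SS = (5.3−0)² + (-0.1−0)² + (2.2−0)² + (4.6−0)² = 54.1.
The Normal likelihood contributes (σ²)^(−n/2) exp(−SS/(2σ²)), so the posterior is Inverse-Gamma(α + n/2, β + SS/2) = Inverse-Gamma(8, 39.45).
The mode of Inverse-Gamma(a, b) is b/(a+1) = 39.45/9 ≈ 4.383.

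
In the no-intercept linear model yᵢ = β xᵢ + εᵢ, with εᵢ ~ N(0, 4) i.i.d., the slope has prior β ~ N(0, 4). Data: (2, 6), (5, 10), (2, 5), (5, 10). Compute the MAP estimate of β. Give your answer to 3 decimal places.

β̂_MAP = 2.068

log p(β | y) = −Σ(yᵢ − βxᵢ)²/(2·4) − β²/(2·4) + const.
Setting the derivative to zero: Σxᵢ(yᵢ − βxᵢ)/4 − β/4 = 0, so β = Σxᵢyᵢ / (Σxᵢ² + σ²/τ²).
Σxᵢyᵢ = 2·6 + 5·10 + 2·5 + 5·10 = 122; Σxᵢ² = 58; σ²/τ² = 1.
β̂_MAP = 122 / (58 + 1) = 122/59 ≈ 2.068.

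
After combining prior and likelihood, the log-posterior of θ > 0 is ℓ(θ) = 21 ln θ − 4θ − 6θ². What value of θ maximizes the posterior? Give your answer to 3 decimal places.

ℓ'(θ) = 21/θ − 4 − 12θ. Setting this to zero and multiplying by θ: 12θ² + 4θ − 21 = 0.
θ = (−4 + √(4² + 4·12·21)) / (2·12) = (−4 + √1024) / 24 = (−4 + 32)/24 = 7/6.
ℓ''(θ) = −21/θ² − 12 < 0, confirming a maximum.

θ̂_MAP = 1.167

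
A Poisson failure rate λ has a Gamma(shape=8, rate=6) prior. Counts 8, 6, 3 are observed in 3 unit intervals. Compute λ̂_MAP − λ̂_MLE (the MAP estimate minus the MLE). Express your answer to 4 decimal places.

Σxᵢ = 17. Posterior is Gamma(25, 9); MAP = (25−1)/9 = 24/9 ≈ 2.66667.
MLE = x̄ = 17/3 ≈ 5.66667.
Difference = 24/9 − 17/3 = -3 ≈ -3.0000.

MAP − MLE = -3.0000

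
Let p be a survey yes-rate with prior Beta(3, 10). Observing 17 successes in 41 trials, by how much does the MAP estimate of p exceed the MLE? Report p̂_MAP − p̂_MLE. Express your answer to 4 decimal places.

Posterior is Beta(20, 34); MAP = (20−1)/(54−2) = 19/52 ≈ 0.36538.
MLE ignores the prior: p̂_MLE = k/n = 17/41 ≈ 0.41463.
Difference = 19/52 − 17/41 = -105/2132 ≈ -0.0492.

MAP − MLE = -0.0492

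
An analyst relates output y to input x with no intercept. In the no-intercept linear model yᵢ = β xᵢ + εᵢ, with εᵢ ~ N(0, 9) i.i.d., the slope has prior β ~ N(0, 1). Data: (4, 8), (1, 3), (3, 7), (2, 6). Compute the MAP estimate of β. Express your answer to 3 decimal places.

β̂_MAP = 1.744

log p(β | y) = −Σ(yᵢ − βxᵢ)²/(2·9) − β²/(2·1) + const.
Setting the derivative to zero: Σxᵢ(yᵢ − βxᵢ)/9 − β/1 = 0, so β = Σxᵢyᵢ / (Σxᵢ² + σ²/τ²).
Σxᵢyᵢ = 4·8 + 1·3 + 3·7 + 2·6 = 68; Σxᵢ² = 30; σ²/τ² = 9.
β̂_MAP = 68 / (30 + 9) = 68/39 ≈ 1.744.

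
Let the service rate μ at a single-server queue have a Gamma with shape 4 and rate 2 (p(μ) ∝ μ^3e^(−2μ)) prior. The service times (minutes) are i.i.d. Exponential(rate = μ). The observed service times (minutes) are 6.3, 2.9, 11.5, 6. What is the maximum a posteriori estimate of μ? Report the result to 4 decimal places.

μ̂_MAP = 0.2439

The Exponential(rate=μ) likelihood is ∝ μ^n e^(−μΣtᵢ). Here n = 4 and Σtᵢ = 6.3 + 2.9 + 11.5 + 6 = 26.7.
Posterior ∝ μ^3e^(−2μ) · μ^4e^(−26.7μ) = μ^7e^(−28.7μ), i.e. Gamma(8, 28.7).
Mode = (a−1)/b = 7/28.7 ≈ 0.2439.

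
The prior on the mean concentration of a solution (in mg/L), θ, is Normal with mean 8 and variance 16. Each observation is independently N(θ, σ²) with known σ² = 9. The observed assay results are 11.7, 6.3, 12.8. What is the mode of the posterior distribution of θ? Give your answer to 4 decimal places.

n = 3; x̄ = (11.7 + 6.3 + 12.8)/3 = 30.8/3 = 154/15 ≈ 10.2667.
For a Normal prior and Normal likelihood with known variance, the posterior is Normal; its mode equals its mean, the precision-weighted average.
Prior precision 1/σ₀² = 1/16 = 0.0625; data precision n/σ² = 3/9 = 1/3.
θ̂ = (0.0625·8 + (1/3)·(154/15)) / (0.0625 + 1/3) = (353/90)/(19/48) = 2824/285 ≈ 9.9088.

θ̂_MAP = 9.9088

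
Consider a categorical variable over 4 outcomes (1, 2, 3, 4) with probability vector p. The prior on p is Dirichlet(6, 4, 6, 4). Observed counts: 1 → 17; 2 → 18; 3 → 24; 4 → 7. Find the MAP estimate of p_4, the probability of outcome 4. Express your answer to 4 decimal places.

MAP estimate: 0.1220

The posterior is Dirichlet(αᵢ + nᵢ) = Dirichlet(23, 22, 30, 11).
For a Dirichlet(a₁,…,a_K) with all aᵢ > 1, the mode has j-th component (aⱼ − 1)/(Σaᵢ − K).
Here Σaᵢ = 86 and K = 4, so p_4 = (11 − 1)/(86 − 4) = 10/82 ≈ 0.1220.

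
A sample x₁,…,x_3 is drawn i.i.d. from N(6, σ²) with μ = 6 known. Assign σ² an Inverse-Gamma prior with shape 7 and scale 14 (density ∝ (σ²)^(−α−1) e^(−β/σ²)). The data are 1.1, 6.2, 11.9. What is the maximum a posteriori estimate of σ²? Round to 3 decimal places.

Sum of squared deviations about the known mean: SS = (1.1−6)² + (6.2−6)² + (11.9−6)² = 58.86.
The Normal likelihood contributes (σ²)^(−n/2) exp(−SS/(2σ²)), so the posterior is Inverse-Gamma(α + n/2, β + SS/2) = Inverse-Gamma(8.5, 43.43).
The mode of Inverse-Gamma(a, b) is b/(a+1) = 43.43/9.5 ≈ 4.572.

σ̂²_MAP = 4.572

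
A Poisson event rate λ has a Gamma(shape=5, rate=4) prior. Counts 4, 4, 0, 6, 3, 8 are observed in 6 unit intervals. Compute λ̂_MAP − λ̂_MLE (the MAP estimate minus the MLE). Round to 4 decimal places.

Σxᵢ = 25. Posterior is Gamma(30, 10); MAP = (30−1)/10 = 29/10 ≈ 2.90000.
MLE = x̄ = 25/6 ≈ 4.16667.
Difference = 29/10 − 25/6 = -19/15 ≈ -1.2667.

MAP − MLE = -1.2667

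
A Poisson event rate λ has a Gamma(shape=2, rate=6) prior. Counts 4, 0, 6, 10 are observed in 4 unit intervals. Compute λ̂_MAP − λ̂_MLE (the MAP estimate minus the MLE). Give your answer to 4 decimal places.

MAP − MLE = -2.9000

Σxᵢ = 20. Posterior is Gamma(22, 10); MAP = (22−1)/10 = 21/10 ≈ 2.10000.
MLE = x̄ = 20/4 ≈ 5.00000.
Difference = 21/10 − 20/4 = -29/10 ≈ -2.9000.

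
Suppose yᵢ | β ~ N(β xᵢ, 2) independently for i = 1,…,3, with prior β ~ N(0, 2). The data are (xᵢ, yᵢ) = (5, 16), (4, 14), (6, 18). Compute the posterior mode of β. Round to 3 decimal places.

β̂_MAP = 3.128

log p(β | y) = −Σ(yᵢ − βxᵢ)²/(2·2) − β²/(2·2) + const.
Setting the derivative to zero: Σxᵢ(yᵢ − βxᵢ)/2 − β/2 = 0, so β = Σxᵢyᵢ / (Σxᵢ² + σ²/τ²).
Σxᵢyᵢ = 5·16 + 4·14 + 6·18 = 244; Σxᵢ² = 77; σ²/τ² = 1.
β̂_MAP = 244 / (77 + 1) = 244/78 ≈ 3.128.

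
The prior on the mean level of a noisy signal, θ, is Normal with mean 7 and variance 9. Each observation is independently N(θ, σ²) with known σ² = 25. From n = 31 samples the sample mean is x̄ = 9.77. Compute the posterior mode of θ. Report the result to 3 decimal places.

n = 31, x̄ = 9.77.
For a Normal prior and Normal likelihood with known variance, the posterior is Normal; its mode equals its mean, the precision-weighted average.
Prior precision 1/σ₀² = 1/9; data precision n/σ² = 31/25 = 1.24.
θ̂ = ((1/9)·7 + 1.24·9.77) / (1/9 + 1.24) = (290083/22500)/(304/225) = 290083/30400 ≈ 9.542.

θ̂_MAP = 9.542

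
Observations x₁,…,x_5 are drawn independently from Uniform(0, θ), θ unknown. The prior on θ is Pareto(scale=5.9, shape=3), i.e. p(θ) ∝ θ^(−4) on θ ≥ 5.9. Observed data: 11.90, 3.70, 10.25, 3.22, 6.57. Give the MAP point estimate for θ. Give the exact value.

The Uniform(0, θ) likelihood is θ^(−n) for θ ≥ max(xᵢ), zero otherwise. Here max(xᵢ) = 11.90.
Posterior ∝ θ^(−4) · θ^(−5) = θ^(−9) on θ ≥ max(5.9, 11.90) = 11.90.
This density is strictly decreasing in θ, so the posterior mode lies at the lower boundary of the support.

θ̂_MAP = 11.90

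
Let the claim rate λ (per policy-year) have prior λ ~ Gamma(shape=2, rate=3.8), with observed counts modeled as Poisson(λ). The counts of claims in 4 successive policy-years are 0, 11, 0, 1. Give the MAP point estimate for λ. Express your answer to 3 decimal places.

λ̂_MAP = 1.667

Σxᵢ = 0+11+0+1 = 12, with n = 4.
Posterior ∝ λe^(−3.8λ) · λ^12e^(−4λ) = λ^13e^(−7.8λ), i.e. Gamma(shape=14, rate=7.8).
The mode of a Gamma(a, b) with a ≥ 1 (shape–rate) is (a−1)/b = 13/7.8 ≈ 1.667.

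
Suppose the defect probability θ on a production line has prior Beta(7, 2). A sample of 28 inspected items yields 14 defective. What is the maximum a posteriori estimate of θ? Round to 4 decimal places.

θ̂_MAP = 0.5714

Prior: Beta(7, 2).
Data: 14 successes in 28 trials. The binomial likelihood contributes θ^14(1−θ)^14, so the posterior is Beta(7+14, 2+14) = Beta(21, 16).
For Beta(a, b) with a, b > 1 the mode is (a−1)/(a+b−2) = 20/35 ≈ 0.5714.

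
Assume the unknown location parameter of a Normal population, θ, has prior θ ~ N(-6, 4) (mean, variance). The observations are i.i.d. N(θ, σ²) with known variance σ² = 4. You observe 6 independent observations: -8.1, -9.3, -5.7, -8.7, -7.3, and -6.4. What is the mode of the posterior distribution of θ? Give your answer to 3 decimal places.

θ̂_MAP = -7.357

n = 6; x̄ = ((-8.1) + (-9.3) + (-5.7) + (-8.7) + (-7.3) + (-6.4))/6 = -45.5/6 = -91/12 ≈ -7.5833.
For a Normal prior and Normal likelihood with known variance, the posterior is Normal; its mode equals its mean, the precision-weighted average.
Prior precision 1/σ₀² = 1/4 = 0.25; data precision n/σ² = 6/4 = 1.5.
θ̂ = (0.25·(-6) + 1.5·(-91/12)) / (0.25 + 1.5) = (-12.875)/1.75 = -103/14 ≈ -7.357.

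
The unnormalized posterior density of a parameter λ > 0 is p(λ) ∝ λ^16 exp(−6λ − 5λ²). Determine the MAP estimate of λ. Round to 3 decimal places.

λ̂_MAP = 1.000

ℓ'(λ) = 16/λ − 6 − 10λ. Setting this to zero and multiplying by λ: 10λ² + 6λ − 16 = 0.
λ = (−6 + √(6² + 4·10·16)) / (2·10) = (−6 + √676) / 20 = (−6 + 26)/20 = 1.
ℓ''(λ) = −16/λ² − 10 < 0, confirming a maximum.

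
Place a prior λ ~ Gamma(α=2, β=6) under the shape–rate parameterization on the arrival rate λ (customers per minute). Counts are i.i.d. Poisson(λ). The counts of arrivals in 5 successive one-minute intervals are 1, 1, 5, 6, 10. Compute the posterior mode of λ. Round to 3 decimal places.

λ̂_MAP = 2.182

Σxᵢ = 1+1+5+6+10 = 23, with n = 5.
Posterior ∝ λe^(−6λ) · λ^23e^(−5λ) = λ^24e^(−11λ), i.e. Gamma(shape=25, rate=11).
The mode of a Gamma(a, b) with a ≥ 1 (shape–rate) is (a−1)/b = 24/11 ≈ 2.182.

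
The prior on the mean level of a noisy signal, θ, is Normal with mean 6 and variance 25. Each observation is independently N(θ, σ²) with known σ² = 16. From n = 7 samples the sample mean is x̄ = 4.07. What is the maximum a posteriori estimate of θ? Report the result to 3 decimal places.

n = 7, x̄ = 4.07.
For a Normal prior and Normal likelihood with known variance, the posterior is Normal; its mode equals its mean, the precision-weighted average.
Prior precision 1/σ₀² = 1/25 = 0.04; data precision n/σ² = 7/16 = 0.4375.
θ̂ = (0.04·6 + 0.4375·4.07) / (0.04 + 0.4375) = 2.020625/0.4775 = 3233/764 ≈ 4.232.

θ̂_MAP = 4.232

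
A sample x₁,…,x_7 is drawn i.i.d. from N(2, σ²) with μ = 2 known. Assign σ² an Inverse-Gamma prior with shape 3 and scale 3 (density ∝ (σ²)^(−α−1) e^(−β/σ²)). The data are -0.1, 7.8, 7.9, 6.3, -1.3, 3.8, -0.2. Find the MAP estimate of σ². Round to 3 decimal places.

Sum of squared deviations about the known mean: SS = (-0.1−2)² + (7.8−2)² + (7.9−2)² + (6.3−2)² + (-1.3−2)² + (3.8−2)² + (-0.2−2)² = 110.32.
The Normal likelihood contributes (σ²)^(−n/2) exp(−SS/(2σ²)), so the posterior is Inverse-Gamma(α + n/2, β + SS/2) = Inverse-Gamma(6.5, 58.16).
The mode of Inverse-Gamma(a, b) is b/(a+1) = 58.16/7.5 ≈ 7.755.

σ̂²_MAP = 7.755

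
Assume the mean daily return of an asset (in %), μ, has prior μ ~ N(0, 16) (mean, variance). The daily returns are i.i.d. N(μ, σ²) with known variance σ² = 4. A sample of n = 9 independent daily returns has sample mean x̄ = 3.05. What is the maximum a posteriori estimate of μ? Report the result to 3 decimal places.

n = 9, x̄ = 3.05.
For a Normal prior and Normal likelihood with known variance, the posterior is Normal; its mode equals its mean, the precision-weighted average.
Prior precision 1/σ₀² = 1/16 = 0.0625; data precision n/σ² = 9/4 = 2.25.
μ̂ = (0.0625·0 + 2.25·3.05) / (0.0625 + 2.25) = 6.8625/2.3125 = 549/185 ≈ 2.968.

μ̂_MAP = 2.968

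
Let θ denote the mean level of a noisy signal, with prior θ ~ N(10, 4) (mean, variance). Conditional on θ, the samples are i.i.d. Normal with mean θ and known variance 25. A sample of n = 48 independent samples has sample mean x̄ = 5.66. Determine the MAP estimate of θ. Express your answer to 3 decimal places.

n = 48, x̄ = 5.66.
For a Normal prior and Normal likelihood with known variance, the posterior is Normal; its mode equals its mean, the precision-weighted average.
Prior precision 1/σ₀² = 1/4 = 0.25; data precision n/σ² = 48/25 = 1.92.
θ̂ = (0.25·10 + 1.92·5.66) / (0.25 + 1.92) = 13.3672/2.17 = 6.160.

θ̂_MAP = 6.160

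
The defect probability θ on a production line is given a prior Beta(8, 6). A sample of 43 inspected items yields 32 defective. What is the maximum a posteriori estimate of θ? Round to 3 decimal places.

Prior: Beta(8, 6).
Data: 32 successes in 43 trials. The binomial likelihood contributes θ^32(1−θ)^11, so the posterior is Beta(8+32, 6+11) = Beta(40, 17).
For Beta(a, b) with a, b > 1 the mode is (a−1)/(a+b−2) = 39/55 ≈ 0.709.

θ̂_MAP = 0.709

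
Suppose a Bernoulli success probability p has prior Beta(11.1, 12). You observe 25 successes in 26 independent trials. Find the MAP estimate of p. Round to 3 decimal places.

Prior: Beta(11.1, 12).
Data: 25 successes in 26 trials. The binomial likelihood contributes p^25(1−p)^1, so the posterior is Beta(11.1+25, 12+1) = Beta(36.1, 13).
For Beta(a, b) with a, b > 1 the mode is (a−1)/(a+b−2) = 35.1/47.1 ≈ 0.745.

p̂_MAP = 0.745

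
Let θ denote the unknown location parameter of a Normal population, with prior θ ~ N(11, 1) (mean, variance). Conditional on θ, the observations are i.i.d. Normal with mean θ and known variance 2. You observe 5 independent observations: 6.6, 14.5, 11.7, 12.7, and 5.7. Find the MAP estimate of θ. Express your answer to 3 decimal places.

θ̂_MAP = 10.457

n = 5; x̄ = (6.6 + 14.5 + 11.7 + 12.7 + 5.7)/5 = 51.2/5 = 10.24.
For a Normal prior and Normal likelihood with known variance, the posterior is Normal; its mode equals its mean, the precision-weighted average.
Prior precision 1/σ₀² = 1/1 = 1; data precision n/σ² = 5/2 = 2.5.
θ̂ = (1·11 + 2.5·10.24) / (1 + 2.5) = 36.6/3.5 = 366/35 ≈ 10.457.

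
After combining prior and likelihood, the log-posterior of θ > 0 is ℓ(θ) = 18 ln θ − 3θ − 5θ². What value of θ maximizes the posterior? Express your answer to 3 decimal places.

ℓ'(θ) = 18/θ − 3 − 10θ. Setting this to zero and multiplying by θ: 10θ² + 3θ − 18 = 0.
θ = (−3 + √(3² + 4·10·18)) / (2·10) = (−3 + √729) / 20 = (−3 + 27)/20 = 6/5.
ℓ''(θ) = −18/θ² − 10 < 0, confirming a maximum.

θ̂_MAP = 1.200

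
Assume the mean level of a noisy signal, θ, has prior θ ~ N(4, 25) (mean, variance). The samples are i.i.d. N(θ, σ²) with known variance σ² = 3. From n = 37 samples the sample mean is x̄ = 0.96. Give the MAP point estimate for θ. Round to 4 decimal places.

n = 37, x̄ = 0.96.
For a Normal prior and Normal likelihood with known variance, the posterior is Normal; its mode equals its mean, the precision-weighted average.
Prior precision 1/σ₀² = 1/25 = 0.04; data precision n/σ² = 37/3.
θ̂ = (0.04·4 + (37/3)·0.96) / (0.04 + 37/3) = 12/(928/75) = 225/232 ≈ 0.9698.

θ̂_MAP = 0.9698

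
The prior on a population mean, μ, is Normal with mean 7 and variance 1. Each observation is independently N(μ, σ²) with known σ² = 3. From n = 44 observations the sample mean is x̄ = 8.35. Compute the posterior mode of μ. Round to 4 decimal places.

μ̂_MAP = 8.2638

n = 44, x̄ = 8.35.
For a Normal prior and Normal likelihood with known variance, the posterior is Normal; its mode equals its mean, the precision-weighted average.
Prior precision 1/σ₀² = 1/1 = 1; data precision n/σ² = 44/3.
μ̂ = (1·7 + (44/3)·8.35) / (1 + 44/3) = (1942/15)/(47/3) = 1942/235 ≈ 8.2638.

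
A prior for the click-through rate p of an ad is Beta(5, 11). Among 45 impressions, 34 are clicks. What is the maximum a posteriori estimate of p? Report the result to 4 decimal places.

Prior: Beta(5, 11).
Data: 34 successes in 45 trials. The binomial likelihood contributes p^34(1−p)^11, so the posterior is Beta(5+34, 11+11) = Beta(39, 22).
For Beta(a, b) with a, b > 1 the mode is (a−1)/(a+b−2) = 38/59 ≈ 0.6441.

p̂_MAP = 0.6441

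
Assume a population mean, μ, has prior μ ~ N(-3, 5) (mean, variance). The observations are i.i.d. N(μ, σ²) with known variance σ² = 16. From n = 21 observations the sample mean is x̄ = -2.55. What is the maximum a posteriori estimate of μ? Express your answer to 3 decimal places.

μ̂_MAP = -2.610

n = 21, x̄ = -2.55.
For a Normal prior and Normal likelihood with known variance, the posterior is Normal; its mode equals its mean, the precision-weighted average.
Prior precision 1/σ₀² = 1/5 = 0.2; data precision n/σ² = 21/16 = 1.3125.
μ̂ = (0.2·(-3) + 1.3125·(-2.55)) / (0.2 + 1.3125) = (-3.946875)/1.5125 = -1263/484 ≈ -2.610.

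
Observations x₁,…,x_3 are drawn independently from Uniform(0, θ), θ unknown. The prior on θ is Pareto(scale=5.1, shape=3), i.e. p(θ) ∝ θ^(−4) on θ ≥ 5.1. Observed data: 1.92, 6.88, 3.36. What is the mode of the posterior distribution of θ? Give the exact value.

θ̂_MAP = 6.88

The Uniform(0, θ) likelihood is θ^(−n) for θ ≥ max(xᵢ), zero otherwise. Here max(xᵢ) = 6.88.
Posterior ∝ θ^(−4) · θ^(−3) = θ^(−7) on θ ≥ max(5.1, 6.88) = 6.88.
This density is strictly decreasing in θ, so the posterior mode lies at the lower boundary of the support.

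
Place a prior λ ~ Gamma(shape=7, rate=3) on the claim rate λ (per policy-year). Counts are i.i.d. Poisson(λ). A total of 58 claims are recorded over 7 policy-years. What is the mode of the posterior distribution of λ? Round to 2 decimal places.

Σxᵢ = 58, n = 7.
Posterior ∝ λ^6e^(−3λ) · λ^58e^(−7λ) = λ^64e^(−10λ), i.e. Gamma(shape=65, rate=10).
The mode of a Gamma(a, b) with a ≥ 1 (shape–rate) is (a−1)/b = 64/10 ≈ 6.40.

λ̂_MAP = 6.40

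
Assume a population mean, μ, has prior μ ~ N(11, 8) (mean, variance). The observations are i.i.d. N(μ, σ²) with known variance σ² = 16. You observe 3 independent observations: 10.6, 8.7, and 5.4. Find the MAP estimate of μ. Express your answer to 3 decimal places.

μ̂_MAP = 9.340

n = 3; x̄ = (10.6 + 8.7 + 5.4)/3 = 24.7/3 = 247/30 ≈ 8.2333.
For a Normal prior and Normal likelihood with known variance, the posterior is Normal; its mode equals its mean, the precision-weighted average.
Prior precision 1/σ₀² = 1/8 = 0.125; data precision n/σ² = 3/16 = 0.1875.
μ̂ = (0.125·11 + 0.1875·(247/30)) / (0.125 + 0.1875) = 2.91875/0.3125 = 9.340.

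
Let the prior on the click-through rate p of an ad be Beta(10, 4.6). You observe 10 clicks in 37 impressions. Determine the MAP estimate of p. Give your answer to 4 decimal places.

p̂_MAP = 0.3831

Prior: Beta(10, 4.6).
Data: 10 successes in 37 trials. The binomial likelihood contributes p^10(1−p)^27, so the posterior is Beta(10+10, 4.6+27) = Beta(20, 31.6).
For Beta(a, b) with a, b > 1 the mode is (a−1)/(a+b−2) = 19/49.6 ≈ 0.3831.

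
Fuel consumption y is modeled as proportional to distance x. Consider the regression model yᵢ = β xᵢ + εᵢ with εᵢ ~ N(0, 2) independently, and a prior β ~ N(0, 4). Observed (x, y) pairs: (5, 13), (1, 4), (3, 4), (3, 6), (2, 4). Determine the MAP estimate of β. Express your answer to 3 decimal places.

β̂_MAP = 2.206

log p(β | y) = −Σ(yᵢ − βxᵢ)²/(2·2) − β²/(2·4) + const.
Setting the derivative to zero: Σxᵢ(yᵢ − βxᵢ)/2 − β/4 = 0, so β = Σxᵢyᵢ / (Σxᵢ² + σ²/τ²).
Σxᵢyᵢ = 5·13 + 1·4 + 3·4 + 3·6 + 2·4 = 107; Σxᵢ² = 48; σ²/τ² = 0.5.
β̂_MAP = 107 / (48 + 0.5) = 107/48.5 ≈ 2.206.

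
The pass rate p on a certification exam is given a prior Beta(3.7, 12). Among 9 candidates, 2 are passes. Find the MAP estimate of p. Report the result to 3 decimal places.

Prior: Beta(3.7, 12).
Data: 2 successes in 9 trials. The binomial likelihood contributes p^2(1−p)^7, so the posterior is Beta(3.7+2, 12+7) = Beta(5.7, 19).
For Beta(a, b) with a, b > 1 the mode is (a−1)/(a+b−2) = 4.7/22.7 ≈ 0.207.

p̂_MAP = 0.207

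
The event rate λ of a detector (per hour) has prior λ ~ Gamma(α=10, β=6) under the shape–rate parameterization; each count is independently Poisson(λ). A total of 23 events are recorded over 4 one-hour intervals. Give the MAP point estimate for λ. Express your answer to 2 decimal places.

λ̂_MAP = 3.20

Σxᵢ = 23, n = 4.
Posterior ∝ λ^9e^(−6λ) · λ^23e^(−4λ) = λ^32e^(−10λ), i.e. Gamma(shape=33, rate=10).
The mode of a Gamma(a, b) with a ≥ 1 (shape–rate) is (a−1)/b = 32/10 ≈ 3.20.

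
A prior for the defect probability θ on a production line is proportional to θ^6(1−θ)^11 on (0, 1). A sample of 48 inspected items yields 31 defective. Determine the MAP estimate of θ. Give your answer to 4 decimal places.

The prior density ∝ θ^6(1−θ)^11 is the kernel of Beta(7, 12).
Data: 31 successes in 48 trials. The binomial likelihood contributes θ^31(1−θ)^17, so the posterior is Beta(7+31, 12+17) = Beta(38, 29).
For Beta(a, b) with a, b > 1 the mode is (a−1)/(a+b−2) = 37/65 ≈ 0.5692.

θ̂_MAP = 0.5692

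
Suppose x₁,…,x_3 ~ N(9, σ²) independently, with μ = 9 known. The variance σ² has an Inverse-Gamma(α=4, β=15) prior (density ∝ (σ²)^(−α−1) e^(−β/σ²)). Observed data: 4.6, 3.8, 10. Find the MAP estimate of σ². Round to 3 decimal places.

σ̂²_MAP = 5.954

Sum of squared deviations about the known mean: SS = (4.6−9)² + (3.8−9)² + (10−9)² = 47.4.
The Normal likelihood contributes (σ²)^(−n/2) exp(−SS/(2σ²)), so the posterior is Inverse-Gamma(α + n/2, β + SS/2) = Inverse-Gamma(5.5, 38.7).
The mode of Inverse-Gamma(a, b) is b/(a+1) = 38.7/6.5 ≈ 5.954.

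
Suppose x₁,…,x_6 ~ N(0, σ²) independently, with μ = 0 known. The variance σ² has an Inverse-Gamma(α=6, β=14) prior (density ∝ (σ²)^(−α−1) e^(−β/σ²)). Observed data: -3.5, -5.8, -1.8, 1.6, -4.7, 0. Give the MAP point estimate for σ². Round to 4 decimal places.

Sum of squared deviations about the known mean: SS = (-3.5−0)² + (-5.8−0)² + (-1.8−0)² + (1.6−0)² + (-4.7−0)² + (0−0)² = 73.78.
The Normal likelihood contributes (σ²)^(−n/2) exp(−SS/(2σ²)), so the posterior is Inverse-Gamma(α + n/2, β + SS/2) = Inverse-Gamma(9, 50.89).
The mode of Inverse-Gamma(a, b) is b/(a+1) = 50.89/10 ≈ 5.0890.

σ̂²_MAP = 5.0890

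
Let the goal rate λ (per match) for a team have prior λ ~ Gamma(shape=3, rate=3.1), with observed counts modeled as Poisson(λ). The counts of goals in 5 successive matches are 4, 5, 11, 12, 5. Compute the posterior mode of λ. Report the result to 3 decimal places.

λ̂_MAP = 4.815

Σxᵢ = 4+5+11+12+5 = 37, with n = 5.
Posterior ∝ λ^2e^(−3.1λ) · λ^37e^(−5λ) = λ^39e^(−8.1λ), i.e. Gamma(shape=40, rate=8.1).
The mode of a Gamma(a, b) with a ≥ 1 (shape–rate) is (a−1)/b = 39/8.1 ≈ 4.815.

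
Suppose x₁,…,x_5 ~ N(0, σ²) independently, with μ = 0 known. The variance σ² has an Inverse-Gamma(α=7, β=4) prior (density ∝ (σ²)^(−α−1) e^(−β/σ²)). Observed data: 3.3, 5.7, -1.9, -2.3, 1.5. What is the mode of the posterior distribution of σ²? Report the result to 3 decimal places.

σ̂²_MAP = 2.978

Sum of squared deviations about the known mean: SS = (3.3−0)² + (5.7−0)² + (-1.9−0)² + (-2.3−0)² + (1.5−0)² = 54.53.
The Normal likelihood contributes (σ²)^(−n/2) exp(−SS/(2σ²)), so the posterior is Inverse-Gamma(α + n/2, β + SS/2) = Inverse-Gamma(9.5, 31.265).
The mode of Inverse-Gamma(a, b) is b/(a+1) = 31.265/10.5 ≈ 2.978.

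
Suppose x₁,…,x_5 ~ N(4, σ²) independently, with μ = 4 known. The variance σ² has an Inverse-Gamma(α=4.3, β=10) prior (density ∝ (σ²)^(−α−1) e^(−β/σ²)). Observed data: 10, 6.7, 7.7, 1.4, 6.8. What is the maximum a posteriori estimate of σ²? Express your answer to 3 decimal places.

Sum of squared deviations about the known mean: SS = (10−4)² + (6.7−4)² + (7.7−4)² + (1.4−4)² + (6.8−4)² = 71.58.
The Normal likelihood contributes (σ²)^(−n/2) exp(−SS/(2σ²)), so the posterior is Inverse-Gamma(α + n/2, β + SS/2) = Inverse-Gamma(6.8, 45.79).
The mode of Inverse-Gamma(a, b) is b/(a+1) = 45.79/7.8 ≈ 5.871.

σ̂²_MAP = 5.871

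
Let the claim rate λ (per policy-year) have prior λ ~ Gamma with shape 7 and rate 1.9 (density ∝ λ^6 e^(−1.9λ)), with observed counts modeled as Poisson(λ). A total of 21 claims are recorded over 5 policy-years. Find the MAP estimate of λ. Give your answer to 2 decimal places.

Σxᵢ = 21, n = 5.
Posterior ∝ λ^6e^(−1.9λ) · λ^21e^(−5λ) = λ^27e^(−6.9λ), i.e. Gamma(shape=28, rate=6.9).
The mode of a Gamma(a, b) with a ≥ 1 (shape–rate) is (a−1)/b = 27/6.9 ≈ 3.91.

λ̂_MAP = 3.91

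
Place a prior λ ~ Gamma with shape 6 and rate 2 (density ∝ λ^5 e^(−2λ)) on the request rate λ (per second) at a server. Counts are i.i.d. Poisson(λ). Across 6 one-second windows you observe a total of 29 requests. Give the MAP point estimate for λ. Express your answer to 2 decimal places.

Σxᵢ = 29, n = 6.
Posterior ∝ λ^5e^(−2λ) · λ^29e^(−6λ) = λ^34e^(−8λ), i.e. Gamma(shape=35, rate=8).
The mode of a Gamma(a, b) with a ≥ 1 (shape–rate) is (a−1)/b = 34/8 ≈ 4.25.

λ̂_MAP = 4.25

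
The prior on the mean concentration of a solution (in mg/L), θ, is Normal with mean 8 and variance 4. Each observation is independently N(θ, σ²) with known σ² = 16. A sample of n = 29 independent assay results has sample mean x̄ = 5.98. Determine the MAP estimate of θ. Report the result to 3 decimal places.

n = 29, x̄ = 5.98.
For a Normal prior and Normal likelihood with known variance, the posterior is Normal; its mode equals its mean, the precision-weighted average.
Prior precision 1/σ₀² = 1/4 = 0.25; data precision n/σ² = 29/16 = 1.8125.
θ̂ = (0.25·8 + 1.8125·5.98) / (0.25 + 1.8125) = 12.83875/2.0625 = 10271/1650 ≈ 6.225.

θ̂_MAP = 6.225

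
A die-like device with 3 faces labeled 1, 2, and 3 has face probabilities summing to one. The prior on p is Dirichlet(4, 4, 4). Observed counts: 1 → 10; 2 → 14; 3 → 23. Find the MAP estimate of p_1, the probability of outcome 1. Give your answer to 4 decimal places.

The posterior is Dirichlet(αᵢ + nᵢ) = Dirichlet(14, 18, 27).
For a Dirichlet(a₁,…,a_K) with all aᵢ > 1, the mode has j-th component (aⱼ − 1)/(Σaᵢ − K).
Here Σaᵢ = 59 and K = 3, so p_1 = (14 − 1)/(59 − 3) = 13/56 ≈ 0.2321.

MAP estimate: 0.2321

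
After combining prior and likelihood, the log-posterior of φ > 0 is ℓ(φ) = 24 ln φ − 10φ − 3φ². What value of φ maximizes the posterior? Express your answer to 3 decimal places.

ℓ'(φ) = 24/φ − 10 − 6φ. Setting this to zero and multiplying by φ: 6φ² + 10φ − 24 = 0.
φ = (−10 + √(10² + 4·6·24)) / (2·6) = (−10 + √676) / 12 = (−10 + 26)/12 = 4/3.
ℓ''(φ) = −24/φ² − 6 < 0, confirming a maximum.

φ̂_MAP = 1.333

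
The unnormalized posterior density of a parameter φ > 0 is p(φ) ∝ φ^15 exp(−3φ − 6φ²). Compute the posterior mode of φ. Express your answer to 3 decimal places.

ℓ'(φ) = 15/φ − 3 − 12φ. Setting this to zero and multiplying by φ: 12φ² + 3φ − 15 = 0.
φ = (−3 + √(3² + 4·12·15)) / (2·12) = (−3 + √729) / 24 = (−3 + 27)/24 = 1.
ℓ''(φ) = −15/φ² − 12 < 0, confirming a maximum.

φ̂_MAP = 1.000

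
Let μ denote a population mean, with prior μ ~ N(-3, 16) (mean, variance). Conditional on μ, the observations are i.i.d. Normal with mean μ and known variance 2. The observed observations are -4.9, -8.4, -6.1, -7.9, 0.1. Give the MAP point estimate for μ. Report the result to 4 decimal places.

μ̂_MAP = -5.3805

n = 5; x̄ = ((-4.9) + (-8.4) + (-6.1) + (-7.9) + 0.1)/5 = -27.2/5 = -5.44.
For a Normal prior and Normal likelihood with known variance, the posterior is Normal; its mode equals its mean, the precision-weighted average.
Prior precision 1/σ₀² = 1/16 = 0.0625; data precision n/σ² = 5/2 = 2.5.
μ̂ = (0.0625·(-3) + 2.5·(-5.44)) / (0.0625 + 2.5) = (-13.7875)/2.5625 = -1103/205 ≈ -5.3805.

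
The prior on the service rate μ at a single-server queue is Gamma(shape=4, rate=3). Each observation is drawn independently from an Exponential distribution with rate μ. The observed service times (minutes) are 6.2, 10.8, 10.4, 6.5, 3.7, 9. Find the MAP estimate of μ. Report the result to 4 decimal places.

The Exponential(rate=μ) likelihood is ∝ μ^n e^(−μΣtᵢ). Here n = 6 and Σtᵢ = 6.2 + 10.8 + 10.4 + 6.5 + 3.7 + 9 = 46.6.
Posterior ∝ μ^3e^(−3μ) · μ^6e^(−46.6μ) = μ^9e^(−49.6μ), i.e. Gamma(10, 49.6).
Mode = (a−1)/b = 9/49.6 ≈ 0.1815.

μ̂_MAP = 0.1815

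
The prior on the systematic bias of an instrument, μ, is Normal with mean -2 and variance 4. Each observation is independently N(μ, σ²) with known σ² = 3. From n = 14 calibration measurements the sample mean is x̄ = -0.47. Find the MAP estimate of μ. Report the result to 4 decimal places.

n = 14, x̄ = -0.47.
For a Normal prior and Normal likelihood with known variance, the posterior is Normal; its mode equals its mean, the precision-weighted average.
Prior precision 1/σ₀² = 1/4 = 0.25; data precision n/σ² = 14/3.
μ̂ = (0.25·(-2) + (14/3)·(-0.47)) / (0.25 + 14/3) = (-202/75)/(59/12) = -808/1475 ≈ -0.5478.

μ̂_MAP = -0.5478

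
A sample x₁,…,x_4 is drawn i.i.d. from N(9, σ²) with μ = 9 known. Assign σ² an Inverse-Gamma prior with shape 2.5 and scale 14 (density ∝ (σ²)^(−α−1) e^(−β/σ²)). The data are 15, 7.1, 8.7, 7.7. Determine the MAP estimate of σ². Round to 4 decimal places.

σ̂²_MAP = 6.3082

Sum of squared deviations about the known mean: SS = (15−9)² + (7.1−9)² + (8.7−9)² + (7.7−9)² = 41.39.
The Normal likelihood contributes (σ²)^(−n/2) exp(−SS/(2σ²)), so the posterior is Inverse-Gamma(α + n/2, β + SS/2) = Inverse-Gamma(4.5, 34.695).
The mode of Inverse-Gamma(a, b) is b/(a+1) = 34.695/5.5 ≈ 6.3082.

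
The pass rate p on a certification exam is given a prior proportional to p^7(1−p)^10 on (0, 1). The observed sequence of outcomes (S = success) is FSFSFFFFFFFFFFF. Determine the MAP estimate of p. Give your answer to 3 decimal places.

p̂_MAP = 0.281

The prior density ∝ p^7(1−p)^10 is the kernel of Beta(8, 11).
Data: 2 successes in 15 trials (from the sequence). The binomial likelihood contributes p^2(1−p)^13, so the posterior is Beta(8+2, 11+13) = Beta(10, 24).
For Beta(a, b) with a, b > 1 the mode is (a−1)/(a+b−2) = 9/32 ≈ 0.281.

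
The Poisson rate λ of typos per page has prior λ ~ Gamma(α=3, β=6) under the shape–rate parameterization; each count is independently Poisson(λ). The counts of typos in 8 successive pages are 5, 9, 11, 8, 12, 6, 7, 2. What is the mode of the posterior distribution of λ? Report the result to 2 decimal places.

Σxᵢ = 5+9+11+8+12+6+7+2 = 60, with n = 8.
Posterior ∝ λ^2e^(−6λ) · λ^60e^(−8λ) = λ^62e^(−14λ), i.e. Gamma(shape=63, rate=14).
The mode of a Gamma(a, b) with a ≥ 1 (shape–rate) is (a−1)/b = 62/14 ≈ 4.43.

λ̂_MAP = 4.43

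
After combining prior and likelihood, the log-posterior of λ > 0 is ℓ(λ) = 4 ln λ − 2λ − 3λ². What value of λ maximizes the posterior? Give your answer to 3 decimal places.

ℓ'(λ) = 4/λ − 2 − 6λ. Setting this to zero and multiplying by λ: 6λ² + 2λ − 4 = 0.
λ = (−2 + √(2² + 4·6·4)) / (2·6) = (−2 + √100) / 12 = (−2 + 10)/12 = 2/3.
ℓ''(λ) = −4/λ² − 6 < 0, confirming a maximum.

λ̂_MAP = 0.667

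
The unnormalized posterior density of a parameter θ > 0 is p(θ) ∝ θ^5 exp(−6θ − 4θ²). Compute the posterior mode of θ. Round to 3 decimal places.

θ̂_MAP = 0.500

ℓ'(θ) = 5/θ − 6 − 8θ. Setting this to zero and multiplying by θ: 8θ² + 6θ − 5 = 0.
θ = (−6 + √(6² + 4·8·5)) / (2·8) = (−6 + √196) / 16 = (−6 + 14)/16 = 1/2.
ℓ''(θ) = −5/θ² − 8 < 0, confirming a maximum.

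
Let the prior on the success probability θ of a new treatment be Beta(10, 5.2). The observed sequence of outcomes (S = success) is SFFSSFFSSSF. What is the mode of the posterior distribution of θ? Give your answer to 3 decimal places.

θ̂_MAP = 0.620

Prior: Beta(10, 5.2).
Data: 6 successes in 11 trials (from the sequence). The binomial likelihood contributes θ^6(1−θ)^5, so the posterior is Beta(10+6, 5.2+5) = Beta(16, 10.2).
For Beta(a, b) with a, b > 1 the mode is (a−1)/(a+b−2) = 15/24.2 ≈ 0.620.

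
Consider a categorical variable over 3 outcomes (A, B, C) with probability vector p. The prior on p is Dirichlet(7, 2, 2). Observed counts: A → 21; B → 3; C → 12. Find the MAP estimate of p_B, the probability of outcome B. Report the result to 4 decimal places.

The posterior is Dirichlet(αᵢ + nᵢ) = Dirichlet(28, 5, 14).
For a Dirichlet(a₁,…,a_K) with all aᵢ > 1, the mode has j-th component (aⱼ − 1)/(Σaᵢ − K).
Here Σaᵢ = 47 and K = 3, so p_B = (5 − 1)/(47 − 3) = 4/44 ≈ 0.0909.

MAP estimate of p_B = 0.0909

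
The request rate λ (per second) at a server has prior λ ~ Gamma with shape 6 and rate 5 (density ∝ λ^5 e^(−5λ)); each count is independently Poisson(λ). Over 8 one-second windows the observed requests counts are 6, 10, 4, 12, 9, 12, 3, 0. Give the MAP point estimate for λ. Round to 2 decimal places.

λ̂_MAP = 4.69

Σxᵢ = 6+10+4+12+9+12+3+0 = 56, with n = 8.
Posterior ∝ λ^5e^(−5λ) · λ^56e^(−8λ) = λ^61e^(−13λ), i.e. Gamma(shape=62, rate=13).
The mode of a Gamma(a, b) with a ≥ 1 (shape–rate) is (a−1)/b = 61/13 ≈ 4.69.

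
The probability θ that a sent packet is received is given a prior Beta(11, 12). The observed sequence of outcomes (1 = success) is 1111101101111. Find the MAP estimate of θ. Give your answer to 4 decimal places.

Prior: Beta(11, 12).
Data: 11 successes in 13 trials (from the sequence). The binomial likelihood contributes θ^11(1−θ)^2, so the posterior is Beta(11+11, 12+2) = Beta(22, 14).
For Beta(a, b) with a, b > 1 the mode is (a−1)/(a+b−2) = 21/34 ≈ 0.6176.

θ̂_MAP = 0.6176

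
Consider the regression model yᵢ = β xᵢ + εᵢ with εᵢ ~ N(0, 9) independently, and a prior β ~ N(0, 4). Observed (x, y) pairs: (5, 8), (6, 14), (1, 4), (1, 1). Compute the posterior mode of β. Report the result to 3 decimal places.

β̂_MAP = 1.977

log p(β | y) = −Σ(yᵢ − βxᵢ)²/(2·9) − β²/(2·4) + const.
Setting the derivative to zero: Σxᵢ(yᵢ − βxᵢ)/9 − β/4 = 0, so β = Σxᵢyᵢ / (Σxᵢ² + σ²/τ²).
Σxᵢyᵢ = 5·8 + 6·14 + 1·4 + 1·1 = 129; Σxᵢ² = 63; σ²/τ² = 2.25.
β̂_MAP = 129 / (63 + 2.25) = 129/65.25 ≈ 1.977.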